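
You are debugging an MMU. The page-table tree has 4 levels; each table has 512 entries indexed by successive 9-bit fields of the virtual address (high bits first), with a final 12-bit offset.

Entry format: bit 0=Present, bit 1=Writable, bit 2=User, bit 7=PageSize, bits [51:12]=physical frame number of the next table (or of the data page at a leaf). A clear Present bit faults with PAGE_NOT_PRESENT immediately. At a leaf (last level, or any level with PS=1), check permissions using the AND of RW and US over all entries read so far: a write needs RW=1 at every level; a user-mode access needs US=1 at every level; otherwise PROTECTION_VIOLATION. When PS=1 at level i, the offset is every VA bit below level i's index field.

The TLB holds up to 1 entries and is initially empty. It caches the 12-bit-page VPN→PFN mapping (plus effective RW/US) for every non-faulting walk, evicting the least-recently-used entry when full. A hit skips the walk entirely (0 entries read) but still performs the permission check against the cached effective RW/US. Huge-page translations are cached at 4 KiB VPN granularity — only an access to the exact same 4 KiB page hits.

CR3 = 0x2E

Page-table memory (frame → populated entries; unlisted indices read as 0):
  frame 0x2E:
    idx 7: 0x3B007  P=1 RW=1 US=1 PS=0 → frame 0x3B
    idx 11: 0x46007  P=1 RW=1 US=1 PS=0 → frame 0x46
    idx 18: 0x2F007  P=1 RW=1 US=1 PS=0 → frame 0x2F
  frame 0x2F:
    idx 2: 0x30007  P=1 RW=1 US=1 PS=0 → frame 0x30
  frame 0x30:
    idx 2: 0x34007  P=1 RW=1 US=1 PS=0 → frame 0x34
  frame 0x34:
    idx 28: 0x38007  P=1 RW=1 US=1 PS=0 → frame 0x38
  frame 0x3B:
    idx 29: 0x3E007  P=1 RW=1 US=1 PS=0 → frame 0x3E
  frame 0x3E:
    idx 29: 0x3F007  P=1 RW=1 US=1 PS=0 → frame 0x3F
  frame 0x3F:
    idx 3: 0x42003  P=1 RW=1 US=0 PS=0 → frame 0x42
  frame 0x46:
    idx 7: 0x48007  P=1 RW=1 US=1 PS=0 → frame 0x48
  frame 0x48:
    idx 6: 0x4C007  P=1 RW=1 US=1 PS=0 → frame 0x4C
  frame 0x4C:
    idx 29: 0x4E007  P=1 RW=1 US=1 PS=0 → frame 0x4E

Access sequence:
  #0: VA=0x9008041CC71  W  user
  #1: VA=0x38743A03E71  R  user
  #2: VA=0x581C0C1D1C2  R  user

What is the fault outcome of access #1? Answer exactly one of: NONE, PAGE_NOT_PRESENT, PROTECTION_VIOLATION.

Trace:
#0 VA=0x9008041CC71 (w,user):
  lvl0: tbl 0x2E, slot 18 ⇒ 0x2F007 (P1/RW1/US1/PS0)
  lvl1: tbl 0x2F, slot 2 ⇒ 0x30007 (P1/RW1/US1/PS0)
  lvl2: tbl 0x30, slot 2 ⇒ 0x34007 (P1/RW1/US1/PS0)
  lvl3: tbl 0x34, slot 28 ⇒ 0x38007 (P1/RW1/US1/PS0)
  → PA=0x38C71  (4 entries read)
#1 VA=0x38743A03E71 (r,user):
  lvl0: tbl 0x2E, slot 7 ⇒ 0x3B007 (P1/RW1/US1/PS0)
  lvl1: tbl 0x3B, slot 29 ⇒ 0x3E007 (P1/RW1/US1/PS0)
  lvl2: tbl 0x3E, slot 29 ⇒ 0x3F007 (P1/RW1/US1/PS0)
  lvl3: tbl 0x3F, slot 3 ⇒ 0x42003 (P1/RW1/US0/PS0)
  ⇒ fault: PROTECTION_VIOLATION  — 4 lookups
#2 VA=0x581C0C1D1C2 (r,user):
  lvl0: tbl 0x2E, slot 11 ⇒ 0x46007 (P1/RW1/US1/PS0)
  lvl1: tbl 0x46, slot 7 ⇒ 0x48007 (P1/RW1/US1/PS0)
  lvl2: tbl 0x48, slot 6 ⇒ 0x4C007 (P1/RW1/US1/PS0)
  lvl3: tbl 0x4C, slot 29 ⇒ 0x4E007 (P1/RW1/US1/PS0)
  → PA=0x4E1C2  (4 entries read)

Access #1 fault: PROTECTION_VIOLATION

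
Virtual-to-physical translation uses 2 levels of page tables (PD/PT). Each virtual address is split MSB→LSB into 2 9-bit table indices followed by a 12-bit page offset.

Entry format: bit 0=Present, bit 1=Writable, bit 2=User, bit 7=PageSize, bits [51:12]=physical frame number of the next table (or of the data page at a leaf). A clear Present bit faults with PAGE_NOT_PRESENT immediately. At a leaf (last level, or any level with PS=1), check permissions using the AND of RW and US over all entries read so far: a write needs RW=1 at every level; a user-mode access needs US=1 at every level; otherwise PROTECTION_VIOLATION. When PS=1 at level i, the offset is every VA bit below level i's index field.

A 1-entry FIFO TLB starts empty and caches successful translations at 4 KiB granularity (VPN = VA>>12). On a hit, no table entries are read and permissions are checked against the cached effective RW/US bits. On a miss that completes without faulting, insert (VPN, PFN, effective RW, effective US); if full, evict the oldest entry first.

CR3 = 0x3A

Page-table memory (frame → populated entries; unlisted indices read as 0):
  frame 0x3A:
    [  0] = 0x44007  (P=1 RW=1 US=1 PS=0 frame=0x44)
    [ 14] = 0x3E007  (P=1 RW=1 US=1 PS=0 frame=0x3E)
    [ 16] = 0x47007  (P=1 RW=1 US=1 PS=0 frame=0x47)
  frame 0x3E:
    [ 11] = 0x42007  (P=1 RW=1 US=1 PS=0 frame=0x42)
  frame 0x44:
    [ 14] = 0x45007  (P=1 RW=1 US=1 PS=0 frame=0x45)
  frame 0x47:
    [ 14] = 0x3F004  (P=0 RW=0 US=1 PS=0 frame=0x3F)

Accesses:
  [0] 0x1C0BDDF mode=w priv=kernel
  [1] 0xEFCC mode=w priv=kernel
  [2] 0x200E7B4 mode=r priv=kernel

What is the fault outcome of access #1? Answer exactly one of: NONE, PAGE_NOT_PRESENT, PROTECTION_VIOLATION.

Per-access translation:
#0 VA=0x1C0BDDF (w,kernel):
  lvl0: tbl 0x3A, slot 14 ⇒ 0x3E007 (P1/RW1/US1/PS0)
  lvl1: tbl 0x3E, slot 11 ⇒ 0x42007 (P1/RW1/US1/PS0)
  ✓ 0x42DDF  — 2 lookups
#1 VA=0xEFCC (w,kernel):
  lvl0: tbl 0x3A, slot 0 ⇒ 0x44007 (P1/RW1/US1/PS0)
  lvl1: tbl 0x44, slot 14 ⇒ 0x45007 (P1/RW1/US1/PS0)
  ✓ 0x45FCC  — 2 lookups
#2 VA=0x200E7B4 (r,kernel):
  lvl0: tbl 0x3A, slot 16 ⇒ 0x47007 (P1/RW1/US1/PS0)
  lvl1: tbl 0x47, slot 14 ⇒ 0x3F004 (P0/RW0/US1/PS0)
  ⇒ fault: PAGE_NOT_PRESENT  — 2 lookups

Access #1 fault: NONE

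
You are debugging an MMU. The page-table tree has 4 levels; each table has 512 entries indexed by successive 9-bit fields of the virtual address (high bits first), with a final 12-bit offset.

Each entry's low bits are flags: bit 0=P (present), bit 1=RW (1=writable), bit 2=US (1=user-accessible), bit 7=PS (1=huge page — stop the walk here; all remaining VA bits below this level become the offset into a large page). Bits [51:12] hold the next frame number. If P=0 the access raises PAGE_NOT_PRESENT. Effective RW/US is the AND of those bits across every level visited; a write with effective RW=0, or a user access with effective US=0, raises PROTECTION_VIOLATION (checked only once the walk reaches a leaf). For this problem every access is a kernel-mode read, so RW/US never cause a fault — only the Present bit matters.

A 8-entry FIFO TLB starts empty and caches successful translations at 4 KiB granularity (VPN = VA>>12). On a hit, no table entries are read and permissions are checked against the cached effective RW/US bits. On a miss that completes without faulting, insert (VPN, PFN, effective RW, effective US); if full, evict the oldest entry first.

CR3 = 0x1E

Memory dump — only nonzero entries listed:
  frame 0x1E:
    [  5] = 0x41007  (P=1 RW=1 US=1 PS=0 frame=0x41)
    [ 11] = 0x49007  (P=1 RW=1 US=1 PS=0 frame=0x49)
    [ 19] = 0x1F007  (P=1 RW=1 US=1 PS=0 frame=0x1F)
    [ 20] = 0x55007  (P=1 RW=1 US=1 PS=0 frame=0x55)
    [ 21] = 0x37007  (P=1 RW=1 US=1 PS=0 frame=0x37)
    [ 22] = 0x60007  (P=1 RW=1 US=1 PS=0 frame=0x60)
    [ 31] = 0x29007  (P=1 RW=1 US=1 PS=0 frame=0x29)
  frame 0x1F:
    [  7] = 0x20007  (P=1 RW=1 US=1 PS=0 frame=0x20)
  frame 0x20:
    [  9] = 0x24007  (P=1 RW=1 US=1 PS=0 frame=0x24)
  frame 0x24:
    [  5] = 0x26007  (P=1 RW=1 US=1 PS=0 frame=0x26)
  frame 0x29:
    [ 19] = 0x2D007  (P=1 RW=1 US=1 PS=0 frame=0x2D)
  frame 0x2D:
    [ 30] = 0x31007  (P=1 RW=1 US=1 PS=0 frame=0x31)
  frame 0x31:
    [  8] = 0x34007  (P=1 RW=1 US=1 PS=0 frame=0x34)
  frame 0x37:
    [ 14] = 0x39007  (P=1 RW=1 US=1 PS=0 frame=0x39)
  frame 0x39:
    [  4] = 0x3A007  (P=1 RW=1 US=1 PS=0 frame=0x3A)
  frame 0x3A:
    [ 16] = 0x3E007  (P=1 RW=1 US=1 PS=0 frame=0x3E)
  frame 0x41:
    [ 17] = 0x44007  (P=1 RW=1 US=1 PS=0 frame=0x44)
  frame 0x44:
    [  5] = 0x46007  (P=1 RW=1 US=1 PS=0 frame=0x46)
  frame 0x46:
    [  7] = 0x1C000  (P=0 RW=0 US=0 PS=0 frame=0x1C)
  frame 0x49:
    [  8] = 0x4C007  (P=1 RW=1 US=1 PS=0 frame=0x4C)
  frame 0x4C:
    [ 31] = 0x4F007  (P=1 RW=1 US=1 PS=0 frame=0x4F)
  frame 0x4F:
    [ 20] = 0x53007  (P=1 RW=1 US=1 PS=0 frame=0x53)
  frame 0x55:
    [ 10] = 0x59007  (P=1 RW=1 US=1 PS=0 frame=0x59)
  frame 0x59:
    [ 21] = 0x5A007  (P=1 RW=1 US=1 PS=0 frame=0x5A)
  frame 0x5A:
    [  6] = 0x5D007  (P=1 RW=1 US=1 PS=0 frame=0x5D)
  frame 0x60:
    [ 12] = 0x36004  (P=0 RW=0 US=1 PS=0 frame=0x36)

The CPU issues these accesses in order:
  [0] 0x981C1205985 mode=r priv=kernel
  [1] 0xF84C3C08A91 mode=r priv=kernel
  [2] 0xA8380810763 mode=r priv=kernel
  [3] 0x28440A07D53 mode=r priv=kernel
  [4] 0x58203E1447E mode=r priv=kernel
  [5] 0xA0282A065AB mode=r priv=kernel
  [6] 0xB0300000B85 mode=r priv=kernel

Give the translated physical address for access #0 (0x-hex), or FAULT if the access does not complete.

Trace:
#0 VA=0x981C1205985 (r,kernel):
  L0: frame=0x1E idx=19 entry=0x1F007 [P=1 RW=1 US=1 PS=0]
  L1: frame=0x1F idx=7 entry=0x20007 [P=1 RW=1 US=1 PS=0]
  L2: frame=0x20 idx=9 entry=0x24007 [P=1 RW=1 US=1 PS=0]
  L3: frame=0x24 idx=5 entry=0x26007 [P=1 RW=1 US=1 PS=0]
  ✓ 0x26985  — 4 lookups
#1 VA=0xF84C3C08A91 (r,kernel):
  L0: frame=0x1E idx=31 entry=0x29007 [P=1 RW=1 US=1 PS=0]
  L1: frame=0x29 idx=19 entry=0x2D007 [P=1 RW=1 US=1 PS=0]
  L2: frame=0x2D idx=30 entry=0x31007 [P=1 RW=1 US=1 PS=0]
  L3: frame=0x31 idx=8 entry=0x34007 [P=1 RW=1 US=1 PS=0]
  ✓ 0x34A91  — 4 lookups
#2 VA=0xA8380810763 (r,kernel):
  L0: frame=0x1E idx=21 entry=0x37007 [P=1 RW=1 US=1 PS=0]
  L1: frame=0x37 idx=14 entry=0x39007 [P=1 RW=1 US=1 PS=0]
  L2: frame=0x39 idx=4 entry=0x3A007 [P=1 RW=1 US=1 PS=0]
  L3: frame=0x3A idx=16 entry=0x3E007 [P=1 RW=1 US=1 PS=0]
  ✓ 0x3E763  — 4 lookups
#3 VA=0x28440A07D53 (r,kernel):
  L0: frame=0x1E idx=5 entry=0x41007 [P=1 RW=1 US=1 PS=0]
  L1: frame=0x41 idx=17 entry=0x44007 [P=1 RW=1 US=1 PS=0]
  L2: frame=0x44 idx=5 entry=0x46007 [P=1 RW=1 US=1 PS=0]
  L3: frame=0x46 idx=7 entry=0x1C000 [P=0 RW=0 US=0 PS=0]
  → PAGE_NOT_PRESENT  (4 entries read)
#4 VA=0x58203E1447E (r,kernel):
  L0: frame=0x1E idx=11 entry=0x49007 [P=1 RW=1 US=1 PS=0]
  L1: frame=0x49 idx=8 entry=0x4C007 [P=1 RW=1 US=1 PS=0]
  L2: frame=0x4C idx=31 entry=0x4F007 [P=1 RW=1 US=1 PS=0]
  L3: frame=0x4F idx=20 entry=0x53007 [P=1 RW=1 US=1 PS=0]
  ✓ 0x5347E  — 4 lookups
#5 VA=0xA0282A065AB (r,kernel):
  L0: frame=0x1E idx=20 entry=0x55007 [P=1 RW=1 US=1 PS=0]
  L1: frame=0x55 idx=10 entry=0x59007 [P=1 RW=1 US=1 PS=0]
  L2: frame=0x59 idx=21 entry=0x5A007 [P=1 RW=1 US=1 PS=0]
  L3: frame=0x5A idx=6 entry=0x5D007 [P=1 RW=1 US=1 PS=0]
  ✓ 0x5D5AB  — 4 lookups
#6 VA=0xB0300000B85 (r,kernel):
  L0: frame=0x1E idx=22 entry=0x60007 [P=1 RW=1 US=1 PS=0]
  L1: frame=0x60 idx=12 entry=0x36004 [P=0 RW=0 US=1 PS=0]
  → PAGE_NOT_PRESENT  (2 entries read)

Access #0 PA: 0x26985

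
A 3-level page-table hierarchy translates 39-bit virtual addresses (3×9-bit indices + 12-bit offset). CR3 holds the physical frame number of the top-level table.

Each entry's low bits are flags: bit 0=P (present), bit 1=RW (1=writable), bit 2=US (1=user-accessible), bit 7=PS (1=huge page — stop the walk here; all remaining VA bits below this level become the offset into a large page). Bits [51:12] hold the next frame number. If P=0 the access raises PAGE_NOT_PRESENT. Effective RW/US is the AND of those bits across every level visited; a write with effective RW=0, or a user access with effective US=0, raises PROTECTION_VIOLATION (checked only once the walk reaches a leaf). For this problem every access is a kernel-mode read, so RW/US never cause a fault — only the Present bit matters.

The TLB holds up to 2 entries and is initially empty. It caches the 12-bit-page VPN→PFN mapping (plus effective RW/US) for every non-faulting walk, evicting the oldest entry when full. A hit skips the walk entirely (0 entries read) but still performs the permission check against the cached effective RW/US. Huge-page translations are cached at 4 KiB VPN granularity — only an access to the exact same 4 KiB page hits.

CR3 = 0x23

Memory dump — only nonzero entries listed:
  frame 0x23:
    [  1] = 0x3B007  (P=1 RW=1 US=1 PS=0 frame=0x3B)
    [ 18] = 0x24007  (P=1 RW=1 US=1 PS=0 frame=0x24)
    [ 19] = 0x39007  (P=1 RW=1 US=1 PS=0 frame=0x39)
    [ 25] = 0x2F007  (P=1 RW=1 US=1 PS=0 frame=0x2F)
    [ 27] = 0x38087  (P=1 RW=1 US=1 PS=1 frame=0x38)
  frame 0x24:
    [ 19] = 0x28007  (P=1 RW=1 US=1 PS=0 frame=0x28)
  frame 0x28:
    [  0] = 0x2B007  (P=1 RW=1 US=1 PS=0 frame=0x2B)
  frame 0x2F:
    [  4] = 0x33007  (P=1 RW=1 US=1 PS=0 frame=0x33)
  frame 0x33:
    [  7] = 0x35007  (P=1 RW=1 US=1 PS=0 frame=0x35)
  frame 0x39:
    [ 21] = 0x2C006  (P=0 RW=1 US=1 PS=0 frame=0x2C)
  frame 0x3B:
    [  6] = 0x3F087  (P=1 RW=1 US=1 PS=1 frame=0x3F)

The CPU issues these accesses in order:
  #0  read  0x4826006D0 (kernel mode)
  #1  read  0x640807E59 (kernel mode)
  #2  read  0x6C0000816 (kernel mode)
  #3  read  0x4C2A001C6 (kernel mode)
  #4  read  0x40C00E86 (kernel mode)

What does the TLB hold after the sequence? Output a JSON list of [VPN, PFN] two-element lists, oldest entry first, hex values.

Walk each access:
#0 VA=0x4826006D0 (r,kernel):
  L0 @0x23[18] → 0x24007  P=1,RW=1,US=1,PS=0
  L1 @0x24[19] → 0x28007  P=1,RW=1,US=1,PS=0
  L2 @0x28[0] → 0x2B007  P=1,RW=1,US=1,PS=0
  ✓ 0x2B6D0  — 3 lookups
#1 VA=0x640807E59 (r,kernel):
  L0 @0x23[25] → 0x2F007  P=1,RW=1,US=1,PS=0
  L1 @0x2F[4] → 0x33007  P=1,RW=1,US=1,PS=0
  L2 @0x33[7] → 0x35007  P=1,RW=1,US=1,PS=0
  ✓ 0x35E59  — 3 lookups
#2 VA=0x6C0000816 (r,kernel):
  L0 @0x23[27] → 0x38087  P=1,RW=1,US=1,PS=1
  ✓ 0x38816 (huge @L0)  — 1 lookups
#3 VA=0x4C2A001C6 (r,kernel):
  L0 @0x23[19] → 0x39007  P=1,RW=1,US=1,PS=0
  L1 @0x39[21] → 0x2C006  P=0,RW=1,US=1,PS=0
  ⇒ fault: PAGE_NOT_PRESENT  — 2 lookups
#4 VA=0x40C00E86 (r,kernel):
  L0 @0x23[1] → 0x3B007  P=1,RW=1,US=1,PS=0
  L1 @0x3B[6] → 0x3F087  P=1,RW=1,US=1,PS=1
  ✓ 0x3FE86 (huge @L1)  — 2 lookups

TLB: [["0x6C0000", "0x38"], ["0x40C00", "0x3F"]]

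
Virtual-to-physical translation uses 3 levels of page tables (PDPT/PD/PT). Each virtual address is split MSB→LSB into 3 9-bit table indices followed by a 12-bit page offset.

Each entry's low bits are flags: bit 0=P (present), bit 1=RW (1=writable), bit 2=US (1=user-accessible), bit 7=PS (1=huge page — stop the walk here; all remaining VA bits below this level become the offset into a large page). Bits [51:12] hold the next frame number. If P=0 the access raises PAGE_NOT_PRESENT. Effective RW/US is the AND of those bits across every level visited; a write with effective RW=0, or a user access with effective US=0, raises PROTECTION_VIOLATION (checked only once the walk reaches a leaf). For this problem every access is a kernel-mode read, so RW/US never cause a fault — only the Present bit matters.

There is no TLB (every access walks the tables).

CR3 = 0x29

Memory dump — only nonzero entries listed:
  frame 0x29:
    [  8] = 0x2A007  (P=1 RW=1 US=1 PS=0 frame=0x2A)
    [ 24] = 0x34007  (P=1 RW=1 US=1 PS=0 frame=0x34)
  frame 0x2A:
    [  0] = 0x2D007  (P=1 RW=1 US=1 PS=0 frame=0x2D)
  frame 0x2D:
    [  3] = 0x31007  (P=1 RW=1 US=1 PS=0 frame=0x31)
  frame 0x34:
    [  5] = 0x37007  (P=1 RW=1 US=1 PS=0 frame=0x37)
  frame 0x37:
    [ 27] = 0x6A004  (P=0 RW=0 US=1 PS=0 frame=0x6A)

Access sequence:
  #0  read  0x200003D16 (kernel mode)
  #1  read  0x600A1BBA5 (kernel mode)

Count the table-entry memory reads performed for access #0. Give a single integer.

Walk each access:
#0 VA=0x200003D16 (r,kernel):
  [0] read 0x29 idx=8: raw=0x2A007 flags P=1 W=1 U=1 S=0
  [1] read 0x2A idx=0: raw=0x2D007 flags P=1 W=1 U=1 S=0
  [2] read 0x2D idx=3: raw=0x31007 flags P=1 W=1 U=1 S=0
  ✓ 0x31D16  — 3 lookups
#1 VA=0x600A1BBA5 (r,kernel):
  [0] read 0x29 idx=24: raw=0x34007 flags P=1 W=1 U=1 S=0
  [1] read 0x34 idx=5: raw=0x37007 flags P=1 W=1 U=1 S=0
  [2] read 0x37 idx=27: raw=0x6A004 flags P=0 W=0 U=1 S=0
  ✗ PAGE_NOT_PRESENT  [3 reads]

Entries read for #0: 3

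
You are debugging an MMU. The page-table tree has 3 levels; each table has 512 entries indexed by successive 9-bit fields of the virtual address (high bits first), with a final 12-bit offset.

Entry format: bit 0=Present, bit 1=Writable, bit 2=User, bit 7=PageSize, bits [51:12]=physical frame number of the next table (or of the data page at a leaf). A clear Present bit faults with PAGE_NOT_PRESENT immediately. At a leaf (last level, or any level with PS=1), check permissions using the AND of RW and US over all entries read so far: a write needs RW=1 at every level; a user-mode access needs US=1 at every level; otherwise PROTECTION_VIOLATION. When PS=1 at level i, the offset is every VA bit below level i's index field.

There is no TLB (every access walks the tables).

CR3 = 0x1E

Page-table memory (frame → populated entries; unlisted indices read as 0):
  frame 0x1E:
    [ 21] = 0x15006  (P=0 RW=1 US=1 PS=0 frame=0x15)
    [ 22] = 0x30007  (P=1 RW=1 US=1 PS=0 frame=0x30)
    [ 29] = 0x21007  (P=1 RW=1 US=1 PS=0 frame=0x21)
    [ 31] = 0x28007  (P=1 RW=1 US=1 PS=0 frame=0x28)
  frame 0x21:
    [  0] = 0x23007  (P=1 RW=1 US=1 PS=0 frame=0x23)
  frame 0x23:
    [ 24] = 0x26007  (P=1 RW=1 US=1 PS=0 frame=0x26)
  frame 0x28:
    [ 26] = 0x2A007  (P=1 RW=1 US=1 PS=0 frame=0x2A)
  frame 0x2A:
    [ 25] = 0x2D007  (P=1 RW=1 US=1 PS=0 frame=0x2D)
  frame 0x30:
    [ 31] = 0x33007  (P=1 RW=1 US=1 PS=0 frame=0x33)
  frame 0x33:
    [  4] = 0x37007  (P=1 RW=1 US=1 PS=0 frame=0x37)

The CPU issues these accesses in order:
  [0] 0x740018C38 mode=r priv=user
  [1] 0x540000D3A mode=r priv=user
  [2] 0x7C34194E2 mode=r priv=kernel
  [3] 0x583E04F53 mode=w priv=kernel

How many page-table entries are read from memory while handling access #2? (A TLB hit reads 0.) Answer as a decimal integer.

Per-access translation:
#0 VA=0x740018C38 (r,user):
  L0: frame=0x1E idx=29 entry=0x21007 [P=1 RW=1 US=1 PS=0]
  L1: frame=0x21 idx=0 entry=0x23007 [P=1 RW=1 US=1 PS=0]
  L2: frame=0x23 idx=24 entry=0x26007 [P=1 RW=1 US=1 PS=0]
  ⇒ phys 0x26C38  [3 reads]
#1 VA=0x540000D3A (r,user):
  L0: frame=0x1E idx=21 entry=0x15006 [P=0 RW=1 US=1 PS=0]
  → PAGE_NOT_PRESENT  (1 entries read)
#2 VA=0x7C34194E2 (r,kernel):
  L0: frame=0x1E idx=31 entry=0x28007 [P=1 RW=1 US=1 PS=0]
  L1: frame=0x28 idx=26 entry=0x2A007 [P=1 RW=1 US=1 PS=0]
  L2: frame=0x2A idx=25 entry=0x2D007 [P=1 RW=1 US=1 PS=0]
  ⇒ phys 0x2D4E2  [3 reads]
#3 VA=0x583E04F53 (w,kernel):
  L0: frame=0x1E idx=22 entry=0x30007 [P=1 RW=1 US=1 PS=0]
  L1: frame=0x30 idx=31 entry=0x33007 [P=1 RW=1 US=1 PS=0]
  L2: frame=0x33 idx=4 entry=0x37007 [P=1 RW=1 US=1 PS=0]
  ⇒ phys 0x37F53  [3 reads]

Entries read for #2: 3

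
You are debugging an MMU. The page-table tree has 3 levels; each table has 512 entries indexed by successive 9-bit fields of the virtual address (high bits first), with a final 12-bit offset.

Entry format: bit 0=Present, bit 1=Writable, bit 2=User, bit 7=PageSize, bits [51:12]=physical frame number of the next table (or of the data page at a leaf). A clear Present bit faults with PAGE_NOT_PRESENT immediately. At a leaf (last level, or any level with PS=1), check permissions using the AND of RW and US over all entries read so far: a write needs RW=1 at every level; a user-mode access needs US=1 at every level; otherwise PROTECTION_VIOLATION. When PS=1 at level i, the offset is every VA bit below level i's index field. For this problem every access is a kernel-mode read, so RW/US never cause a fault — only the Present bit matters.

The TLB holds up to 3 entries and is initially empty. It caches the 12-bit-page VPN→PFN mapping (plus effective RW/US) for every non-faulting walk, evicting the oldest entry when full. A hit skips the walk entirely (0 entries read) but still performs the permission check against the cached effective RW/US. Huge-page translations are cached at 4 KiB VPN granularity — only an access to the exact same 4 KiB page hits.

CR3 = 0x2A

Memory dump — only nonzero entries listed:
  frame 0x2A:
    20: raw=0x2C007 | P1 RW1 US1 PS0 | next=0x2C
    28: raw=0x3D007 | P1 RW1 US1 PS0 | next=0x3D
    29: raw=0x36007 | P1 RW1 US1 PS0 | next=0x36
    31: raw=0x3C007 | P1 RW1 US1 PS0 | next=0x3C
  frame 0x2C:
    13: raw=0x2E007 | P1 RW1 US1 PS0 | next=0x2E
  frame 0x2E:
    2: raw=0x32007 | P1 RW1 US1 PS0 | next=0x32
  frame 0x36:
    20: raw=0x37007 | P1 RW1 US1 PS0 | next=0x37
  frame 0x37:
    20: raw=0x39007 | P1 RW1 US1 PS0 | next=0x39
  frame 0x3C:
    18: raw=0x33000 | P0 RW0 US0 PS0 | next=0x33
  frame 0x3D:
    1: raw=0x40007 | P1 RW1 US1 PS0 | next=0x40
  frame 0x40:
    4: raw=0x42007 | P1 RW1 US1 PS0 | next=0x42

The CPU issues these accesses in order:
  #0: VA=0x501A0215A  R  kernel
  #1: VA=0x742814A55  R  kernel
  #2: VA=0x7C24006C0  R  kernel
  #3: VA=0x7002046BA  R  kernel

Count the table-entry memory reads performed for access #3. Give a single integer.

Walk each access:
#0 VA=0x501A0215A (r,kernel):
  L0: frame=0x2A idx=20 entry=0x2C007 [P=1 RW=1 US=1 PS=0]
  L1: frame=0x2C idx=13 entry=0x2E007 [P=1 RW=1 US=1 PS=0]
  L2: frame=0x2E idx=2 entry=0x32007 [P=1 RW=1 US=1 PS=0]
  ⇒ phys 0x3215A  [3 reads]
#1 VA=0x742814A55 (r,kernel):
  L0: frame=0x2A idx=29 entry=0x36007 [P=1 RW=1 US=1 PS=0]
  L1: frame=0x36 idx=20 entry=0x37007 [P=1 RW=1 US=1 PS=0]
  L2: frame=0x37 idx=20 entry=0x39007 [P=1 RW=1 US=1 PS=0]
  ⇒ phys 0x39A55  [3 reads]
#2 VA=0x7C24006C0 (r,kernel):
  L0: frame=0x2A idx=31 entry=0x3C007 [P=1 RW=1 US=1 PS=0]
  L1: frame=0x3C idx=18 entry=0x33000 [P=0 RW=0 US=0 PS=0]
  ⇒ fault: PAGE_NOT_PRESENT  — 2 lookups
#3 VA=0x7002046BA (r,kernel):
  L0: frame=0x2A idx=28 entry=0x3D007 [P=1 RW=1 US=1 PS=0]
  L1: frame=0x3D idx=1 entry=0x40007 [P=1 RW=1 US=1 PS=0]
  L2: frame=0x40 idx=4 entry=0x42007 [P=1 RW=1 US=1 PS=0]
  ⇒ phys 0x426BA  [3 reads]

Entries read for #3: 3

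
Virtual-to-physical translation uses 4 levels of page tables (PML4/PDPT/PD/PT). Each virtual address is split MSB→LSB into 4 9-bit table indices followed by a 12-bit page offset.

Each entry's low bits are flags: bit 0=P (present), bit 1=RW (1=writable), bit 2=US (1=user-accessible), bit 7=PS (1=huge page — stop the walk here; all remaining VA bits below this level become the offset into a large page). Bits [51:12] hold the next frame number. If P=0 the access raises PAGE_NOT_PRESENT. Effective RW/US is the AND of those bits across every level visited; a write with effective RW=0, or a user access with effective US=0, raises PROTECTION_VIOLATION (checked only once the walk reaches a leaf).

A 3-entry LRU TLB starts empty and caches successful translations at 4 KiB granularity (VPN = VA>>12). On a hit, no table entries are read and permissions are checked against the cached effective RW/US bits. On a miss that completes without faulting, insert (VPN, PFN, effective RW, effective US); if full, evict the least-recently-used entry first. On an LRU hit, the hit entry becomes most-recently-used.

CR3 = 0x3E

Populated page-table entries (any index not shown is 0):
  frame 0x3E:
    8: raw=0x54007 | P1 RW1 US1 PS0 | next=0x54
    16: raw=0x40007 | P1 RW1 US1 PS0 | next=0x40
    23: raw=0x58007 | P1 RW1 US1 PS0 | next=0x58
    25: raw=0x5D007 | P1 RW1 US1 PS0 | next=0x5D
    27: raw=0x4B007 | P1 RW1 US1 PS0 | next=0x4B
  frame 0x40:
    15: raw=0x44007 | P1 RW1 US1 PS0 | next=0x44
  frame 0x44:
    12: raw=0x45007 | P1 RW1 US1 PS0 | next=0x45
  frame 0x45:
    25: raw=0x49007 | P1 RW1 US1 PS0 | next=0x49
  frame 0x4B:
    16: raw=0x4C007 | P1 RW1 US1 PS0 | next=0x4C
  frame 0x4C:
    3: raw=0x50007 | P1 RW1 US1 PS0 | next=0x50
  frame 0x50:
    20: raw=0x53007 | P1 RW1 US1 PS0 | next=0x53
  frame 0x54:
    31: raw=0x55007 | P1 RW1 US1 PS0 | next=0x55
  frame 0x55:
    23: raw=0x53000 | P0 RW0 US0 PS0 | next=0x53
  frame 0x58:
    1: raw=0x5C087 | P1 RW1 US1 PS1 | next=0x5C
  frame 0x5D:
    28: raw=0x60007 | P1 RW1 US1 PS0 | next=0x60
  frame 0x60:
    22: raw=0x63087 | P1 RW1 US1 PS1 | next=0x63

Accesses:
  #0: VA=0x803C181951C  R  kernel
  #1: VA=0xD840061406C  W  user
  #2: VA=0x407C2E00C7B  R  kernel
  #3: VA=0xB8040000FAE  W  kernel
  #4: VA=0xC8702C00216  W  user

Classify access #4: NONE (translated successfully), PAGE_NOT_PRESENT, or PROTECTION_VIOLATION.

Trace:
#0 VA=0x803C181951C (r,kernel):
  L0 @0x3E[16] → 0x40007  P=1,RW=1,US=1,PS=0
  L1 @0x40[15] → 0x44007  P=1,RW=1,US=1,PS=0
  L2 @0x44[12] → 0x45007  P=1,RW=1,US=1,PS=0
  L3 @0x45[25] → 0x49007  P=1,RW=1,US=1,PS=0
  ⇒ phys 0x4951C  [4 reads]
#1 VA=0xD840061406C (w,user):
  L0 @0x3E[27] → 0x4B007  P=1,RW=1,US=1,PS=0
  L1 @0x4B[16] → 0x4C007  P=1,RW=1,US=1,PS=0
  L2 @0x4C[3] → 0x50007  P=1,RW=1,US=1,PS=0
  L3 @0x50[20] → 0x53007  P=1,RW=1,US=1,PS=0
  ⇒ phys 0x5306C  [4 reads]
#2 VA=0x407C2E00C7B (r,kernel):
  L0 @0x3E[8] → 0x54007  P=1,RW=1,US=1,PS=0
  L1 @0x54[31] → 0x55007  P=1,RW=1,US=1,PS=0
  L2 @0x55[23] → 0x53000  P=0,RW=0,US=0,PS=0
  → PAGE_NOT_PRESENT  (3 entries read)
#3 VA=0xB8040000FAE (w,kernel):
  L0 @0x3E[23] → 0x58007  P=1,RW=1,US=1,PS=0
  L1 @0x58[1] → 0x5C087  P=1,RW=1,US=1,PS=1
  ⇒ phys 0x5CFAE (huge @L1)  [2 reads]
#4 VA=0xC8702C00216 (w,user):
  L0 @0x3E[25] → 0x5D007  P=1,RW=1,US=1,PS=0
  L1 @0x5D[28] → 0x60007  P=1,RW=1,US=1,PS=0
  L2 @0x60[22] → 0x63087  P=1,RW=1,US=1,PS=1
  ⇒ phys 0x63216 (huge @L2)  [3 reads]

Access #4 fault: NONE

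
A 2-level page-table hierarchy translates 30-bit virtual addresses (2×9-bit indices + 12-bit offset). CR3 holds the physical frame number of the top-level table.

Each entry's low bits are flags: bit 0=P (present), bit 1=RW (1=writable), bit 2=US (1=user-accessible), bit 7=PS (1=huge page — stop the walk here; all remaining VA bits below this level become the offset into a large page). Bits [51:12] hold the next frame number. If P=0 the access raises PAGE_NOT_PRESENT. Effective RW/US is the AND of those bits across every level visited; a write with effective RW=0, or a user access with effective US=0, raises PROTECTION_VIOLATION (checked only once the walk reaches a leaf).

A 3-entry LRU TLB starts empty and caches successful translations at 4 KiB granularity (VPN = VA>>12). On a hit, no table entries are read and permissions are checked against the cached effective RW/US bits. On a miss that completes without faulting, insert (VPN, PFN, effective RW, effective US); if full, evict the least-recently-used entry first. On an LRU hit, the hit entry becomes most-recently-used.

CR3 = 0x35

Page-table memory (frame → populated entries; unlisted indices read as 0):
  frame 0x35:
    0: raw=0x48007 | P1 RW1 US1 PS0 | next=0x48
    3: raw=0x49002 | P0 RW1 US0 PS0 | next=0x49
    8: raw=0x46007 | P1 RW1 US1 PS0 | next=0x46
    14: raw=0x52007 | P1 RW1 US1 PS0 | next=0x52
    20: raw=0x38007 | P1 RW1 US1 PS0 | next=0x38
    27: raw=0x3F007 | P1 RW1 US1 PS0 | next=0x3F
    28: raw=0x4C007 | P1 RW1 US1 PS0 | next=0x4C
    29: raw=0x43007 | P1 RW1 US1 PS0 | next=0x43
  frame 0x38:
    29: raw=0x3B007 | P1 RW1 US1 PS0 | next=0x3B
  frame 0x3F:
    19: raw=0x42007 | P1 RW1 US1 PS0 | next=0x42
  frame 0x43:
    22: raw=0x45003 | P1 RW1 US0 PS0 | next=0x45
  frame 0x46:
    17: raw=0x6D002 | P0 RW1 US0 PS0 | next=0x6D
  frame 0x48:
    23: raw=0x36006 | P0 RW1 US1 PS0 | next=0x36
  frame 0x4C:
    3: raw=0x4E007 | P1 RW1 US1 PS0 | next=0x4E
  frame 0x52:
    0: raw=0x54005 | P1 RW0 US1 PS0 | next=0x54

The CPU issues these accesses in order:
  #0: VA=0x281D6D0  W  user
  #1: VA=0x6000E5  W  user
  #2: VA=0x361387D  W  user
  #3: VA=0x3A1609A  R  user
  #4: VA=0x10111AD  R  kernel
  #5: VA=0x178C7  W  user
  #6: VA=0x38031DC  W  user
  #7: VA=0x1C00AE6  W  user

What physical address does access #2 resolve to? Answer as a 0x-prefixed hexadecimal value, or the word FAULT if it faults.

Trace:
#0 VA=0x281D6D0 (w,user):
  lvl0: tbl 0x35, slot 20 ⇒ 0x38007 (P1/RW1/US1/PS0)
  lvl1: tbl 0x38, slot 29 ⇒ 0x3B007 (P1/RW1/US1/PS0)
  ✓ 0x3B6D0  — 2 lookups
#1 VA=0x6000E5 (w,user):
  lvl0: tbl 0x35, slot 3 ⇒ 0x49002 (P0/RW1/US0/PS0)
  ✗ PAGE_NOT_PRESENT  [1 reads]
#2 VA=0x361387D (w,user):
  lvl0: tbl 0x35, slot 27 ⇒ 0x3F007 (P1/RW1/US1/PS0)
  lvl1: tbl 0x3F, slot 19 ⇒ 0x42007 (P1/RW1/US1/PS0)
  ✓ 0x4287D  — 2 lookups
#3 VA=0x3A1609A (r,user):
  lvl0: tbl 0x35, slot 29 ⇒ 0x43007 (P1/RW1/US1/PS0)
  lvl1: tbl 0x43, slot 22 ⇒ 0x45003 (P1/RW1/US0/PS0)
  ✗ PROTECTION_VIOLATION  [2 reads]
#4 VA=0x10111AD (r,kernel):
  lvl0: tbl 0x35, slot 8 ⇒ 0x46007 (P1/RW1/US1/PS0)
  lvl1: tbl 0x46, slot 17 ⇒ 0x6D002 (P0/RW1/US0/PS0)
  ✗ PAGE_NOT_PRESENT  [2 reads]
#5 VA=0x178C7 (w,user):
  lvl0: tbl 0x35, slot 0 ⇒ 0x48007 (P1/RW1/US1/PS0)
  lvl1: tbl 0x48, slot 23 ⇒ 0x36006 (P0/RW1/US1/PS0)
  ✗ PAGE_NOT_PRESENT  [2 reads]
#6 VA=0x38031DC (w,user):
  lvl0: tbl 0x35, slot 28 ⇒ 0x4C007 (P1/RW1/US1/PS0)
  lvl1: tbl 0x4C, slot 3 ⇒ 0x4E007 (P1/RW1/US1/PS0)
  ✓ 0x4E1DC  — 2 lookups
#7 VA=0x1C00AE6 (w,user):
  lvl0: tbl 0x35, slot 14 ⇒ 0x52007 (P1/RW1/US1/PS0)
  lvl1: tbl 0x52, slot 0 ⇒ 0x54005 (P1/RW0/US1/PS0)
  ✗ PROTECTION_VIOLATION  [2 reads]

Access #2 PA: 0x4287D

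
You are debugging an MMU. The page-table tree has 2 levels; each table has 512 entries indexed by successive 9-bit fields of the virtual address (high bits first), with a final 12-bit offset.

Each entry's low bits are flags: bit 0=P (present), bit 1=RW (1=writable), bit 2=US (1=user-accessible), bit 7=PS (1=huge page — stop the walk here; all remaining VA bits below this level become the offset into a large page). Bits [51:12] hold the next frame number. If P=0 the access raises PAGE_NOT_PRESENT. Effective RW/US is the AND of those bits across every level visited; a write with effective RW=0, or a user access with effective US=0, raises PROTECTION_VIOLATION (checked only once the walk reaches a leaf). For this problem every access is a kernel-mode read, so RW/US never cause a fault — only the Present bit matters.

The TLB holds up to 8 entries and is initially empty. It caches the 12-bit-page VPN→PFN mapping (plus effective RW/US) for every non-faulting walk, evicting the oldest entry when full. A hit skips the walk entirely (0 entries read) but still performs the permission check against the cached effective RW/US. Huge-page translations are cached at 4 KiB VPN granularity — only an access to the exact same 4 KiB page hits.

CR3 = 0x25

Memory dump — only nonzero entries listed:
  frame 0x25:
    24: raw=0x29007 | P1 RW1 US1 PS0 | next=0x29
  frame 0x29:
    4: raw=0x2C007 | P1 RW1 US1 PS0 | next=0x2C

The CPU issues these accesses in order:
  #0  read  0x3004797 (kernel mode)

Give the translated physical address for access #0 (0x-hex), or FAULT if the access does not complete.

Trace:
#0 VA=0x3004797 (r,kernel):
  lvl0: tbl 0x25, slot 24 ⇒ 0x29007 (P1/RW1/US1/PS0)
  lvl1: tbl 0x29, slot 4 ⇒ 0x2C007 (P1/RW1/US1/PS0)
  → PA=0x2C797  (2 entries read)

Access #0 PA: 0x2C797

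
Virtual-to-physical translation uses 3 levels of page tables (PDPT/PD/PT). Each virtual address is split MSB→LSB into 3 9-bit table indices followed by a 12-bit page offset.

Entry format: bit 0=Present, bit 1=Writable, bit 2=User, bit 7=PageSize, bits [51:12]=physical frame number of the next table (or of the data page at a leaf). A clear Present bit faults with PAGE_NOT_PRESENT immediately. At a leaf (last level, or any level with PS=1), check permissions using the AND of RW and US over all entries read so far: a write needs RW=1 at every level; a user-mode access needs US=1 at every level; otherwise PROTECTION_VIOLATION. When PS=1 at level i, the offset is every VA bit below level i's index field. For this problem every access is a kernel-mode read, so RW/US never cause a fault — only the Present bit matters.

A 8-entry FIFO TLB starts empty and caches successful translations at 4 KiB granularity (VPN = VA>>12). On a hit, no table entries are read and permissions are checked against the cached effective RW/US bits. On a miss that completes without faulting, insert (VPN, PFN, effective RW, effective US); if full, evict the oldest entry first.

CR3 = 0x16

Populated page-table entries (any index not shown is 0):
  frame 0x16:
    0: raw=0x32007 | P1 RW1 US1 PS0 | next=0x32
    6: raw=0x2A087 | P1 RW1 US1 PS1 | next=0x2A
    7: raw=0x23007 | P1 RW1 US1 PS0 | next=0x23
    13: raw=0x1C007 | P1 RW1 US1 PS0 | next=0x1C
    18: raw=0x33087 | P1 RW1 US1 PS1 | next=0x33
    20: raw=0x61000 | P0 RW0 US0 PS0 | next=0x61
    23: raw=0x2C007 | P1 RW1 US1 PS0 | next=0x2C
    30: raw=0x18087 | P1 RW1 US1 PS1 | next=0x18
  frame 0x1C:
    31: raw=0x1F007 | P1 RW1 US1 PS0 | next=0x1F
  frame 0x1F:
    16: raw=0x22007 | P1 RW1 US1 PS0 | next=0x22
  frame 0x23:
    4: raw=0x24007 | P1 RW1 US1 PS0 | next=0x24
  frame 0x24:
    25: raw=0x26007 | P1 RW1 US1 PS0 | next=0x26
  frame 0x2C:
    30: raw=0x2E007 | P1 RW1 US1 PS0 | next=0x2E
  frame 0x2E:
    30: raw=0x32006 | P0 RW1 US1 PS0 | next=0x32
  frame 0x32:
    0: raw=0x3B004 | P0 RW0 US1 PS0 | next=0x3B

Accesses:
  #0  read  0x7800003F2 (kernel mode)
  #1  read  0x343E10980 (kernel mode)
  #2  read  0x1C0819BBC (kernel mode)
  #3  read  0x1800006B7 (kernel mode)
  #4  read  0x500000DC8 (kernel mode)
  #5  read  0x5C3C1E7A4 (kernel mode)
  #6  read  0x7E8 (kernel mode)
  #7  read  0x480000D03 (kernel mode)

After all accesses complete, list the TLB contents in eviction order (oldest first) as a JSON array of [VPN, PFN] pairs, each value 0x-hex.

Per-access translation:
#0 VA=0x7800003F2 (r,kernel):
  [0] read 0x16 idx=30: raw=0x18087 flags P=1 W=1 U=1 S=1
  → PA=0x183F2 (huge @L0)  (1 entries read)
#1 VA=0x343E10980 (r,kernel):
  [0] read 0x16 idx=13: raw=0x1C007 flags P=1 W=1 U=1 S=0
  [1] read 0x1C idx=31: raw=0x1F007 flags P=1 W=1 U=1 S=0
  [2] read 0x1F idx=16: raw=0x22007 flags P=1 W=1 U=1 S=0
  → PA=0x22980  (3 entries read)
#2 VA=0x1C0819BBC (r,kernel):
  [0] read 0x16 idx=7: raw=0x23007 flags P=1 W=1 U=1 S=0
  [1] read 0x23 idx=4: raw=0x24007 flags P=1 W=1 U=1 S=0
  [2] read 0x24 idx=25: raw=0x26007 flags P=1 W=1 U=1 S=0
  → PA=0x26BBC  (3 entries read)
#3 VA=0x1800006B7 (r,kernel):
  [0] read 0x16 idx=6: raw=0x2A087 flags P=1 W=1 U=1 S=1
  → PA=0x2A6B7 (huge @L0)  (1 entries read)
#4 VA=0x500000DC8 (r,kernel):
  [0] read 0x16 idx=20: raw=0x61000 flags P=0 W=0 U=0 S=0
  ⇒ fault: PAGE_NOT_PRESENT  — 1 lookups
#5 VA=0x5C3C1E7A4 (r,kernel):
  [0] read 0x16 idx=23: raw=0x2C007 flags P=1 W=1 U=1 S=0
  [1] read 0x2C idx=30: raw=0x2E007 flags P=1 W=1 U=1 S=0
  [2] read 0x2E idx=30: raw=0x32006 flags P=0 W=1 U=1 S=0
  ⇒ fault: PAGE_NOT_PRESENT  — 3 lookups
#6 VA=0x7E8 (r,kernel):
  [0] read 0x16 idx=0: raw=0x32007 flags P=1 W=1 U=1 S=0
  [1] read 0x32 idx=0: raw=0x3B004 flags P=0 W=0 U=1 S=0
  ⇒ fault: PAGE_NOT_PRESENT  — 2 lookups
#7 VA=0x480000D03 (r,kernel):
  [0] read 0x16 idx=18: raw=0x33087 flags P=1 W=1 U=1 S=1
  → PA=0x33D03 (huge @L0)  (1 entries read)

TLB: [["0x780000", "0x18"], ["0x343E10", "0x22"], ["0x1C0819", "0x26"], ["0x180000", "0x2A"], ["0x480000", "0x33"]]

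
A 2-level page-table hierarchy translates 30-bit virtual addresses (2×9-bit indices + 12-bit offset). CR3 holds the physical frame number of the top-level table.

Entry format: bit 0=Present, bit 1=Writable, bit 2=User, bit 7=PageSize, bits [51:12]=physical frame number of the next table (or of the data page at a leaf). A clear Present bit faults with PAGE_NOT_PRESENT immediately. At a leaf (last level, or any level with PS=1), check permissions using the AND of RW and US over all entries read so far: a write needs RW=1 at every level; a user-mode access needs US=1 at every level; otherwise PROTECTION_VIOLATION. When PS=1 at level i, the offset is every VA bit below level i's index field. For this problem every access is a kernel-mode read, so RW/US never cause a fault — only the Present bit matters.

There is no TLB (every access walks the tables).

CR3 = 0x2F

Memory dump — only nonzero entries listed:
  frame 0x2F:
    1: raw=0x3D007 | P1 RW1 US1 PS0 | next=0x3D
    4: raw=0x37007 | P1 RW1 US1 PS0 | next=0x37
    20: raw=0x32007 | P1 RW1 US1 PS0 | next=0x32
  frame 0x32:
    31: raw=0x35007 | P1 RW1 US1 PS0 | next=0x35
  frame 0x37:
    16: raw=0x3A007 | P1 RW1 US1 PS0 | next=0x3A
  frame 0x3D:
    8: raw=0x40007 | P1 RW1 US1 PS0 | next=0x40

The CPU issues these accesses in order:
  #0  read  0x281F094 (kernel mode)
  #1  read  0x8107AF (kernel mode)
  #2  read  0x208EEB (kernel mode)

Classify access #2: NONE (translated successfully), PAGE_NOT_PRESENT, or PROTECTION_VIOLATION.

Walk each access:
#0 VA=0x281F094 (r,kernel):
  L0: frame=0x2F idx=20 entry=0x32007 [P=1 RW=1 US=1 PS=0]
  L1: frame=0x32 idx=31 entry=0x35007 [P=1 RW=1 US=1 PS=0]
  → PA=0x35094  (2 entries read)
#1 VA=0x8107AF (r,kernel):
  L0: frame=0x2F idx=4 entry=0x37007 [P=1 RW=1 US=1 PS=0]
  L1: frame=0x37 idx=16 entry=0x3A007 [P=1 RW=1 US=1 PS=0]
  → PA=0x3A7AF  (2 entries read)
#2 VA=0x208EEB (r,kernel):
  L0: frame=0x2F idx=1 entry=0x3D007 [P=1 RW=1 US=1 PS=0]
  L1: frame=0x3D idx=8 entry=0x40007 [P=1 RW=1 US=1 PS=0]
  → PA=0x40EEB  (2 entries read)

Access #2 fault: NONE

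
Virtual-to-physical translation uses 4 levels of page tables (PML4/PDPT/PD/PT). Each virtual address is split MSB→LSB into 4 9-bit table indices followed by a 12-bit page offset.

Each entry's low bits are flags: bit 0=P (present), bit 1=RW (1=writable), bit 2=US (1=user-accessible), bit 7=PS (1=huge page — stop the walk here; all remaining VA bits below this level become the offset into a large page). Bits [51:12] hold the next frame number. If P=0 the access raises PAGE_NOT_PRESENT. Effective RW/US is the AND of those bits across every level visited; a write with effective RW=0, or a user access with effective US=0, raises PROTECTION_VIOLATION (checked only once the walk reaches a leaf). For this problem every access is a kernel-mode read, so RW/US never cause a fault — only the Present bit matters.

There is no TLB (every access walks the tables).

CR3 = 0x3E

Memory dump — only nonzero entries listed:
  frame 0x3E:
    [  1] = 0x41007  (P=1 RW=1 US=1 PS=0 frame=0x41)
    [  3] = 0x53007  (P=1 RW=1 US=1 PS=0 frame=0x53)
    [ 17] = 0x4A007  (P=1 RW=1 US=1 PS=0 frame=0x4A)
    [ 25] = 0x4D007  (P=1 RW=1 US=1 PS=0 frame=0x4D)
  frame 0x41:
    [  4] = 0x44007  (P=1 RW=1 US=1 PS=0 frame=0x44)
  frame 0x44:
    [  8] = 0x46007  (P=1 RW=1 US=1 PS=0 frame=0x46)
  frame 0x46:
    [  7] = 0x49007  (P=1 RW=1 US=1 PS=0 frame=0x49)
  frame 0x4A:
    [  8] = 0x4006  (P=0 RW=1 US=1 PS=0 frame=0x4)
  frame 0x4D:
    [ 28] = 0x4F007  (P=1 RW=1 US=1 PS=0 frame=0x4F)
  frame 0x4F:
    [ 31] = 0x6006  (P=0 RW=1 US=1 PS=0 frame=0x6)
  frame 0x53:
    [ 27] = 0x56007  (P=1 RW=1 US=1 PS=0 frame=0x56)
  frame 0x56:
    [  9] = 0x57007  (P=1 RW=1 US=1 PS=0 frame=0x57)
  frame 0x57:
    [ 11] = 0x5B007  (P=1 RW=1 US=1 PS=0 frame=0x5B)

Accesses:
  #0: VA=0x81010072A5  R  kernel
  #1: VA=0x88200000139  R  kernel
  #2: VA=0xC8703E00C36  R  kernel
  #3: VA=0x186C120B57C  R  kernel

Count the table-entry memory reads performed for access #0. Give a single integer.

Walk each access:
#0 VA=0x81010072A5 (r,kernel):
  L0: frame=0x3E idx=1 entry=0x41007 [P=1 RW=1 US=1 PS=0]
  L1: frame=0x41 idx=4 entry=0x44007 [P=1 RW=1 US=1 PS=0]
  L2: frame=0x44 idx=8 entry=0x46007 [P=1 RW=1 US=1 PS=0]
  L3: frame=0x46 idx=7 entry=0x49007 [P=1 RW=1 US=1 PS=0]
  → PA=0x492A5  (4 entries read)
#1 VA=0x88200000139 (r,kernel):
  L0: frame=0x3E idx=17 entry=0x4A007 [P=1 RW=1 US=1 PS=0]
  L1: frame=0x4A idx=8 entry=0x4006 [P=0 RW=1 US=1 PS=0]
  ✗ PAGE_NOT_PRESENT  [2 reads]
#2 VA=0xC8703E00C36 (r,kernel):
  L0: frame=0x3E idx=25 entry=0x4D007 [P=1 RW=1 US=1 PS=0]
  L1: frame=0x4D idx=28 entry=0x4F007 [P=1 RW=1 US=1 PS=0]
  L2: frame=0x4F idx=31 entry=0x6006 [P=0 RW=1 US=1 PS=0]
  ✗ PAGE_NOT_PRESENT  [3 reads]
#3 VA=0x186C120B57C (r,kernel):
  L0: frame=0x3E idx=3 entry=0x53007 [P=1 RW=1 US=1 PS=0]
  L1: frame=0x53 idx=27 entry=0x56007 [P=1 RW=1 US=1 PS=0]
  L2: frame=0x56 idx=9 entry=0x57007 [P=1 RW=1 US=1 PS=0]
  L3: frame=0x57 idx=11 entry=0x5B007 [P=1 RW=1 US=1 PS=0]
  → PA=0x5B57C  (4 entries read)

Entries read for #0: 4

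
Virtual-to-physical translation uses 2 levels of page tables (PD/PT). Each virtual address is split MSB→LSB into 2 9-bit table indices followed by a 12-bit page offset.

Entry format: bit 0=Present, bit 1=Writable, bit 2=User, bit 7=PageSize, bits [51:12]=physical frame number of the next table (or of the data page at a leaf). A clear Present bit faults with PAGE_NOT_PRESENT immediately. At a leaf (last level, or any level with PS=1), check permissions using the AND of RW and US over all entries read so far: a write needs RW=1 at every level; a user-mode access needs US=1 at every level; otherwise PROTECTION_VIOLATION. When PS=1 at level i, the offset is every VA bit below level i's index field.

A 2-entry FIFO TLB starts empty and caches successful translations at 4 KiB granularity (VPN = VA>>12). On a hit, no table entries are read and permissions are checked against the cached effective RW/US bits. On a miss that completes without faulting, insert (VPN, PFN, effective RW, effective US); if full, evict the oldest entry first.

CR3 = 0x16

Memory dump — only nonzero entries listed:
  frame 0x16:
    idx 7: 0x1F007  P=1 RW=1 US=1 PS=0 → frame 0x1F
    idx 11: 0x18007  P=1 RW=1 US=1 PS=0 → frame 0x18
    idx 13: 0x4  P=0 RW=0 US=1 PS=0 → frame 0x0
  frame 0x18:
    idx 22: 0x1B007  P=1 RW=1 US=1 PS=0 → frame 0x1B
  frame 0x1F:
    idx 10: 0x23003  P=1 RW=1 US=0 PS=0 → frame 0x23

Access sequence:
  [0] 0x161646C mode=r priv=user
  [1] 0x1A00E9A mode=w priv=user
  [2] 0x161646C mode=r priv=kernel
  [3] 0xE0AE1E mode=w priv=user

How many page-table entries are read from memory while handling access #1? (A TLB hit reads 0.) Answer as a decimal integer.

Trace:
#0 VA=0x161646C (r,user):
  [0] read 0x16 idx=11: raw=0x18007 flags P=1 W=1 U=1 S=0
  [1] read 0x18 idx=22: raw=0x1B007 flags P=1 W=1 U=1 S=0
  ✓ 0x1B46C  — 2 lookups
#1 VA=0x1A00E9A (w,user):
  [0] read 0x16 idx=13: raw=0x4 flags P=0 W=0 U=1 S=0
  ⇒ fault: PAGE_NOT_PRESENT  — 1 lookups
#2 VA=0x161646C (r,kernel):
  TLB hit vpn=0x1616 → PA=0x1B46C
#3 VA=0xE0AE1E (w,user):
  [0] read 0x16 idx=7: raw=0x1F007 flags P=1 W=1 U=1 S=0
  [1] read 0x1F idx=10: raw=0x23003 flags P=1 W=1 U=0 S=0
  ⇒ fault: PROTECTION_VIOLATION  — 2 lookups

Entries read for #1: 1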